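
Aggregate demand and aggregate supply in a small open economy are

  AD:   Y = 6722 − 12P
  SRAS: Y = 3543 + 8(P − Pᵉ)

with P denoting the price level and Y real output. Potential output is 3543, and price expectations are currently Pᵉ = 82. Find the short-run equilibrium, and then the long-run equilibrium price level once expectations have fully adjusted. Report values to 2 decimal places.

Short run: with Pᵉ = 82, SRAS is Y = 2887 + 8P. Setting AD = SRAS gives 3835 = 20P, so P = 191.75 and Y = 6722 − 12P = 4421.00.
Output 4421.00 is above potential 3543, so over time expected prices rise and SRAS shifts left until Y returns to 3543.
Long run: Y = 3543 on the AD curve gives 3543 = 6722 − 12P, so P = 264.92.

Short run: P = 191.75, Y = 4421.00. Long run: P = 264.92.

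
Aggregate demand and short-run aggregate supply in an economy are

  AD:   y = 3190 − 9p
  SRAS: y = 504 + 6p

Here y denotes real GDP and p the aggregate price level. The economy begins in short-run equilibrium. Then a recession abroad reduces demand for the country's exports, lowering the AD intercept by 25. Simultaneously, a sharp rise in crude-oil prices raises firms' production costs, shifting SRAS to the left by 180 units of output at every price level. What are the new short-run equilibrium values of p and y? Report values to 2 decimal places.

After both shocks: AD is y = 3165 − 9p and SRAS is y = 324 + 6p.
Setting them equal: 2841 = 15p, so p = 189.40.
Substituting into AD, y = 1460.40.

p = 189.40, y = 1460.40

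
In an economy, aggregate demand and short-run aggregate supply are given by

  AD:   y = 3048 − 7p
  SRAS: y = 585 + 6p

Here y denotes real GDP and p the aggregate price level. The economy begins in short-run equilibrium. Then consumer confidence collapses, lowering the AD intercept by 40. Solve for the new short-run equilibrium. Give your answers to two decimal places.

p = 186.38, y = 1703.31

This is a negative demand shock: AD shifts left.
New AD: y = 3008 − 7p.
Set AD = SRAS: 3008 − 7p = 585 + 6p, so 2423 = 13p and p = 186.38.
Substituting into AD, y = 1703.31.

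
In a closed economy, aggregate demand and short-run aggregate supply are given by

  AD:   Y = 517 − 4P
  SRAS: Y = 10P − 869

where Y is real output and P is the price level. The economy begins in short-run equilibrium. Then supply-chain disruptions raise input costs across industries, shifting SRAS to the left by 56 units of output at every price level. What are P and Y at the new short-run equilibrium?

This is a negative supply shock: SRAS shifts left.
New SRAS: Y = 10P − 925.
Set AD = SRAS: 517 − 4P = 10P − 925, so 1442 = 14P and P = 103.
Y = 517 − 4·103 = 105.

P = 103, Y = 105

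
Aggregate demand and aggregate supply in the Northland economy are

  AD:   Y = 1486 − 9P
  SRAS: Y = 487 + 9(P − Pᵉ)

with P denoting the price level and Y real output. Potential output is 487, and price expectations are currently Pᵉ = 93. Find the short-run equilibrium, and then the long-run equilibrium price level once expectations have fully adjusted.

Short run: with Pᵉ = 93, SRAS is Y = 9P − 350. Setting AD = SRAS gives 1836 = 18P, so P = 102 and Y = 1486 − 9·102 = 568.
Output 568 is above potential 487, so over time expected prices rise and SRAS shifts left until Y returns to 487.
Long run: Y = 487 on the AD curve gives 487 = 1486 − 9P, so P = 111.

Short run: P = 102, Y = 568. Long run: P = 111.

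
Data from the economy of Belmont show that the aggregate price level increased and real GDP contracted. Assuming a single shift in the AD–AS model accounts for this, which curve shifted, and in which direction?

P rose and Y fell. An AD shift moves P and Y in the same direction; an SRAS shift moves them in opposite directions.
Here P and Y moved in opposite directions, so the SRAS curve shifted.
Since Y fell, SRAS shifted left.

SRAS shifted left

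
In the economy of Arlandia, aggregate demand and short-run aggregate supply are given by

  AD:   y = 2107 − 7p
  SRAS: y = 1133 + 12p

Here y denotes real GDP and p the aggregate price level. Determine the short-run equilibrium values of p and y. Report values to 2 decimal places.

Set AD = SRAS: 2107 − 7p = 1133 + 12p, so 974 = 19p and p = 51.26.
Substituting into AD, y = 2107 − 7p = 1748.16.

p = 51.26, y = 1748.16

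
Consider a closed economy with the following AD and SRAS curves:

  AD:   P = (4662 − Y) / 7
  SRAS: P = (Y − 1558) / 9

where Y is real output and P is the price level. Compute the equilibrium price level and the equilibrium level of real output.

P = 194, Y = 3304

Rearrange AD to Y = 4662 − 7P.
Rearrange SRAS to Y = 1558 + 9P.
Set AD = SRAS: 4662 − 7P = 1558 + 9P, so 3104 = 16P and P = 194.
Then Y = 4662 − 7·194 = 3304.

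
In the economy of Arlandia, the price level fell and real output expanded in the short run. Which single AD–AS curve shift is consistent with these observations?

P fell and Y rose. An AD shift moves P and Y in the same direction; an SRAS shift moves them in opposite directions.
Here P and Y moved in opposite directions, so the SRAS curve shifted.
Since Y rose, SRAS shifted right.

SRAS shifted right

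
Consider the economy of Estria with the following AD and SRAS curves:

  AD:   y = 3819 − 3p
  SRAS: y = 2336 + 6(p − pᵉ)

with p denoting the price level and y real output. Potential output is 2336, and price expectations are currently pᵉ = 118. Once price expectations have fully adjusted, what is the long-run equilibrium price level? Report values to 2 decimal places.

Short run: with pᵉ = 118, SRAS is y = 1628 + 6p. Setting AD = SRAS gives 2191 = 9p, so p = 243.44 and y = 3819 − 3p = 3088.67.
Output 3088.67 is above potential 2336, so over time expected prices rise and SRAS shifts left until y returns to 2336.
Long run: y = 2336 on the AD curve gives 2336 = 3819 − 3p, so p = 494.33.

Long-run p = 494.33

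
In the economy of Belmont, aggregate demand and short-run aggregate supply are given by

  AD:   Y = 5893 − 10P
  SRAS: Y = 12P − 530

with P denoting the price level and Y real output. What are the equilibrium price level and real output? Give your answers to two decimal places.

Set AD = SRAS: 5893 − 10P = 12P − 530, so 6423 = 22P and P = 291.95.
Substituting into AD, Y = 5893 − 10P = 2973.45.

P = 291.95, Y = 2973.45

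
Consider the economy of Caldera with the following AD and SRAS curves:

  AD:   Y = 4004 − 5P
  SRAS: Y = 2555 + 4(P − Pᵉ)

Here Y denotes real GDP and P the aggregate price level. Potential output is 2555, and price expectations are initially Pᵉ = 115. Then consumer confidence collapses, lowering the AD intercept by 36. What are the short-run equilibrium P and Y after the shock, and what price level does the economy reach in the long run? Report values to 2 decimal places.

AD shifts left: new AD is Y = 3968 − 5P. With Pᵉ = 115, SRAS is Y = 2095 + 4P.
Short run: 3968 − 5P = 2095 + 4P gives 1873 = 9P, so P = 208.11 and Y = 3968 − 5P = 2927.44.
Y = 2927.44 is above potential 2555; expectations adjust and SRAS shifts left until Y = 2555.
Long run: on the new AD curve, 2555 = 3968 − 5P gives P = 282.60.

Short run: P = 208.11, Y = 2927.44. Long run: P = 282.60.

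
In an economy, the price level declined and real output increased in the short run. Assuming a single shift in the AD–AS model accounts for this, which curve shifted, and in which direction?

SRAS shifted right

P fell and Y rose. An AD shift moves P and Y in the same direction; an SRAS shift moves them in opposite directions.
Here P and Y moved in opposite directions, so the SRAS curve shifted.
Since Y rose, SRAS shifted right.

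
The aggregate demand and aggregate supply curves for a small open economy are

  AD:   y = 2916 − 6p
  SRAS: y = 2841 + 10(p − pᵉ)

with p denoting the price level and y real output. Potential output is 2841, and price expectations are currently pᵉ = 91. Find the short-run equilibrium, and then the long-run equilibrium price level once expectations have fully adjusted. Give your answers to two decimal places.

Short run: p = 61.56, y = 2546.63. Long run: p = 12.50.

Short run: with pᵉ = 91, SRAS is y = 1931 + 10p. Setting AD = SRAS gives 985 = 16p, so p = 61.56 and y = 2916 − 6p = 2546.63.
Output 2546.63 is below potential 2841, so over time expected prices fall and SRAS shifts right until y returns to 2841.
Long run: y = 2841 on the AD curve gives 2841 = 2916 − 6p, so p = 12.50.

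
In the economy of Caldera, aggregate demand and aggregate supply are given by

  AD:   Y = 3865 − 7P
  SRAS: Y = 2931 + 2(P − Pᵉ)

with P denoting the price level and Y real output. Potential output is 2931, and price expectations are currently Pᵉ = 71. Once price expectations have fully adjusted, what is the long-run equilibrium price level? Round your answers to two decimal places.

Short run: with Pᵉ = 71, SRAS is Y = 2789 + 2P. Setting AD = SRAS gives 1076 = 9P, so P = 119.56 and Y = 3865 − 7P = 3028.11.
Output 3028.11 is above potential 2931, so over time expected prices rise and SRAS shifts left until Y returns to 2931.
Long run: Y = 2931 on the AD curve gives 2931 = 3865 − 7P, so P = 133.43.

Long-run P = 133.43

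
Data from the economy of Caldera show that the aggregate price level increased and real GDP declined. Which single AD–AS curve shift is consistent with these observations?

P rose and Y fell. An AD shift moves P and Y in the same direction; an SRAS shift moves them in opposite directions.
Here P and Y moved in opposite directions, so the SRAS curve shifted.
Since Y fell, SRAS shifted left.

SRAS shifted left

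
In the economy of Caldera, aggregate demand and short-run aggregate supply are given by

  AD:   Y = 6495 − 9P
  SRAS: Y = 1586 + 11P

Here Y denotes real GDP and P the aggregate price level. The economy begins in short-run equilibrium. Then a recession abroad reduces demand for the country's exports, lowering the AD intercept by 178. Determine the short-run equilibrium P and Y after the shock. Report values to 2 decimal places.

This is a negative demand shock: AD shifts left.
New AD: Y = 6317 − 9P.
Set AD = SRAS: 6317 − 9P = 1586 + 11P, so 4731 = 20P and P = 236.55.
Substituting into AD, Y = 4188.05.

P = 236.55, Y = 4188.05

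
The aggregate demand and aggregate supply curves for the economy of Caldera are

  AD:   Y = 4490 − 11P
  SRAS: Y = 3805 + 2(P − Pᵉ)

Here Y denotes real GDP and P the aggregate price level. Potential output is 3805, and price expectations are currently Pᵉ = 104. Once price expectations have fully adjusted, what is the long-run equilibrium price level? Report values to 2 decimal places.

Long-run P = 62.27

Short run: with Pᵉ = 104, SRAS is Y = 3597 + 2P. Setting AD = SRAS gives 893 = 13P, so P = 68.69 and Y = 4490 − 11P = 3734.38.
Output 3734.38 is below potential 3805, so over time expected prices fall and SRAS shifts right until Y returns to 3805.
Long run: Y = 3805 on the AD curve gives 3805 = 4490 − 11P, so P = 62.27.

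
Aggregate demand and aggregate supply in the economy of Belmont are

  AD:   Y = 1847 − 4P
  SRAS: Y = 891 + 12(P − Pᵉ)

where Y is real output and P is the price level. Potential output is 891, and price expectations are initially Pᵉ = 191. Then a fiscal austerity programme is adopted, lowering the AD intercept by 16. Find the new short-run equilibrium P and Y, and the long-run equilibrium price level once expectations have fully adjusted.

AD shifts left: new AD is Y = 1831 − 4P. With Pᵉ = 191, SRAS is Y = 12P − 1401.
Short run: 1831 − 4P = 12P − 1401 gives 3232 = 16P, so P = 202 and Y = 1831 − 4·202 = 1023.
Y = 1023 is above potential 891; expectations adjust and SRAS shifts left until Y = 891.
Long run: on the new AD curve, 891 = 1831 − 4P gives P = 235.

Short run: P = 202, Y = 1023. Long run: P = 235.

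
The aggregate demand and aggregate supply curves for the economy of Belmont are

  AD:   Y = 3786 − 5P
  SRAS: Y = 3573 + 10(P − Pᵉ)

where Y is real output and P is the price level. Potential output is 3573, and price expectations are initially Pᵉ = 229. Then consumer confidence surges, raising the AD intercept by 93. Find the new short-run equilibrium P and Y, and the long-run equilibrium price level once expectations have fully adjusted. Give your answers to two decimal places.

Short run: P = 173.07, Y = 3013.67. Long run: P = 61.20.

AD shifts right: new AD is Y = 3879 − 5P. With Pᵉ = 229, SRAS is Y = 1283 + 10P.
Short run: 3879 − 5P = 1283 + 10P gives 2596 = 15P, so P = 173.07 and Y = 3879 − 5P = 3013.67.
Y = 3013.67 is below potential 3573; expectations adjust and SRAS shifts right until Y = 3573.
Long run: on the new AD curve, 3573 = 3879 − 5P gives P = 61.20.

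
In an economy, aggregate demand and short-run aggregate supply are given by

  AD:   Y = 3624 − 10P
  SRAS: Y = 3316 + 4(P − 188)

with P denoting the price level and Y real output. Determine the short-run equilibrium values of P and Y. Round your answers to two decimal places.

P = 75.71, Y = 2866.86

Write SRAS as Y = 3316 + 4P − 752 = 2564 + 4P.
Set AD = SRAS: 3624 − 10P = 2564 + 4P, so 1060 = 14P and P = 75.71.
Substituting into AD, Y = 3624 − 10P = 2866.86.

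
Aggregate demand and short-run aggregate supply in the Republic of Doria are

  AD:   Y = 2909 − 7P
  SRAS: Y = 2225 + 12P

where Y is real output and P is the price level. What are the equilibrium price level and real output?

Set AD = SRAS: 2909 − 7P = 2225 + 12P, so 684 = 19P and P = 36.
Then Y = 2909 − 7·36 = 2657.

P = 36, Y = 2657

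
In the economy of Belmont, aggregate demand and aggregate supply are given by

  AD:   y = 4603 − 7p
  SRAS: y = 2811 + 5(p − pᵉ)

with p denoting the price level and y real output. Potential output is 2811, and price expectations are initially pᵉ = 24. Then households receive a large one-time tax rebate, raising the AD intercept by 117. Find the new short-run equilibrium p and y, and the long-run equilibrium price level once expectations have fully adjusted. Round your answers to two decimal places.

AD shifts right: new AD is y = 4720 − 7p. With pᵉ = 24, SRAS is y = 2691 + 5p.
Short run: 4720 − 7p = 2691 + 5p gives 2029 = 12p, so p = 169.08 and y = 4720 − 7p = 3536.42.
y = 3536.42 is above potential 2811; expectations adjust and SRAS shifts left until y = 2811.
Long run: on the new AD curve, 2811 = 4720 − 7p gives p = 272.71.

Short run: p = 169.08, y = 3536.42. Long run: p = 272.71.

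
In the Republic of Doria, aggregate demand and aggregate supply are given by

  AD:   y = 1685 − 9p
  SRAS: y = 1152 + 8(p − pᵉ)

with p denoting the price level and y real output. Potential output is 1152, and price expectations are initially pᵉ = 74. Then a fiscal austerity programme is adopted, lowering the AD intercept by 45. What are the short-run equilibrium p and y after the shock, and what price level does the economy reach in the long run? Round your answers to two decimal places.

Short run: p = 63.53, y = 1068.24. Long run: p = 54.22.

AD shifts left: new AD is y = 1640 − 9p. With pᵉ = 74, SRAS is y = 560 + 8p.
Short run: 1640 − 9p = 560 + 8p gives 1080 = 17p, so p = 63.53 and y = 1640 − 9p = 1068.24.
y = 1068.24 is below potential 1152; expectations adjust and SRAS shifts right until y = 1152.
Long run: on the new AD curve, 1152 = 1640 − 9p gives p = 54.22.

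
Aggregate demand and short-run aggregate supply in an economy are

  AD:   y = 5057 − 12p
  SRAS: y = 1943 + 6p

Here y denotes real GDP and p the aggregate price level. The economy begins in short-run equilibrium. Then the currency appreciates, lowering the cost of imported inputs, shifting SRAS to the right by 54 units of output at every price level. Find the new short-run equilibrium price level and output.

This is a positive supply shock: SRAS shifts right.
New SRAS: y = 1997 + 6p.
Set AD = SRAS: 5057 − 12p = 1997 + 6p, so 3060 = 18p and p = 170.
y = 5057 − 12·170 = 3017.

p = 170, y = 3017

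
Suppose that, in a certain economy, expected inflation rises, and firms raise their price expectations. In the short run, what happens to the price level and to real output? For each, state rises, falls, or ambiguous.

This is an adverse supply shock: SRAS shifts left.
Moving along the downward-sloping AD curve, P rises and Y falls.

Price level: rises; output: falls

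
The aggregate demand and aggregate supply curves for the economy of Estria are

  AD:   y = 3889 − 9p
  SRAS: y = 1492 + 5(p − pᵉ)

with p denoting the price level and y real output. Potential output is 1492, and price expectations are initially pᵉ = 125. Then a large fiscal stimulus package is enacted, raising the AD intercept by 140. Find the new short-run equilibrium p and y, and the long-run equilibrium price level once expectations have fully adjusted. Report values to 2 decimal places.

Short run: p = 225.86, y = 1996.29. Long run: p = 281.89.

AD shifts right: new AD is y = 4029 − 9p. With pᵉ = 125, SRAS is y = 867 + 5p.
Short run: 4029 − 9p = 867 + 5p gives 3162 = 14p, so p = 225.86 and y = 4029 − 9p = 1996.29.
y = 1996.29 is above potential 1492; expectations adjust and SRAS shifts left until y = 1492.
Long run: on the new AD curve, 1492 = 4029 − 9p gives p = 281.89.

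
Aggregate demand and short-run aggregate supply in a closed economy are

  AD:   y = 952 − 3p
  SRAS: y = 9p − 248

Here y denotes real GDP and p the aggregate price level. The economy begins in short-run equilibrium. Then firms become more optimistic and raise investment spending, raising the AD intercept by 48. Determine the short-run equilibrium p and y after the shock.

p = 104, y = 688

This is a positive demand shock: AD shifts right.
New AD: y = 1000 − 3p.
Set AD = SRAS: 1000 − 3p = 9p − 248, so 1248 = 12p and p = 104.
y = 1000 − 3·104 = 688.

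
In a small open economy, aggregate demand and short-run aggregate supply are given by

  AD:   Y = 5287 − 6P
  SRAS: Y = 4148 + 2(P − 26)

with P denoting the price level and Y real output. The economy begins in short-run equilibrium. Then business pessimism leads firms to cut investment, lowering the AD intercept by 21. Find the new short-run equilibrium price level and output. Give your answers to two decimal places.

P = 146.25, Y = 4388.50

This is a negative demand shock: AD shifts left.
New AD: Y = 5266 − 6P.
SRAS can be written Y = 4096 + 2P.
Set AD = SRAS: 5266 − 6P = 4096 + 2P, so 1170 = 8P and P = 146.25.
Substituting into AD, Y = 4388.50.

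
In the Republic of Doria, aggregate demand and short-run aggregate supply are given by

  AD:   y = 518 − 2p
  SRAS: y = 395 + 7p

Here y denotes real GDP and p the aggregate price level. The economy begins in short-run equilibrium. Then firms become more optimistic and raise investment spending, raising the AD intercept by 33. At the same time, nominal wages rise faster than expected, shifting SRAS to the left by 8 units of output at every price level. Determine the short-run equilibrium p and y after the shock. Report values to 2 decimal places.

p = 18.22, y = 514.56

After both shocks: AD is y = 551 − 2p and SRAS is y = 387 + 7p.
Setting them equal: 164 = 9p, so p = 18.22.
Substituting into AD, y = 514.56.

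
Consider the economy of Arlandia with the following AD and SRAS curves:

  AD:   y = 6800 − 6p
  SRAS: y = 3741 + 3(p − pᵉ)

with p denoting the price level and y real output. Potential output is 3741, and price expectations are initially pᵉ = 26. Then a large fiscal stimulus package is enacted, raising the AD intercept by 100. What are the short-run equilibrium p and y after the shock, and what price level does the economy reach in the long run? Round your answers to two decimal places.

AD shifts right: new AD is y = 6900 − 6p. With pᵉ = 26, SRAS is y = 3663 + 3p.
Short run: 6900 − 6p = 3663 + 3p gives 3237 = 9p, so p = 359.67 and y = 6900 − 6p = 4742.00.
y = 4742.00 is above potential 3741; expectations adjust and SRAS shifts left until y = 3741.
Long run: on the new AD curve, 3741 = 6900 − 6p gives p = 526.50.

Short run: p = 359.67, y = 4742.00. Long run: p = 526.50.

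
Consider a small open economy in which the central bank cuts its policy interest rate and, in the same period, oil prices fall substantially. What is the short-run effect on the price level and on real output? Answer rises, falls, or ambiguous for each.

Price level: ambiguous; output: rises

The first event is a positive demand shock: AD shifts right, which by itself pushes P up and Y up.
The second is a favourable supply shock: SRAS shifts right, which by itself pushes P down and Y up.
The two shocks push P in opposite directions, so the effect on P is ambiguous. Both shocks push Y up, so Y rises.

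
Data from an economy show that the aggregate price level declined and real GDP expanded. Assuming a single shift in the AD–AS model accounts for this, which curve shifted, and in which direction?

SRAS shifted right

P fell and Y rose. An AD shift moves P and Y in the same direction; an SRAS shift moves them in opposite directions.
Here P and Y moved in opposite directions, so the SRAS curve shifted.
Since Y rose, SRAS shifted right.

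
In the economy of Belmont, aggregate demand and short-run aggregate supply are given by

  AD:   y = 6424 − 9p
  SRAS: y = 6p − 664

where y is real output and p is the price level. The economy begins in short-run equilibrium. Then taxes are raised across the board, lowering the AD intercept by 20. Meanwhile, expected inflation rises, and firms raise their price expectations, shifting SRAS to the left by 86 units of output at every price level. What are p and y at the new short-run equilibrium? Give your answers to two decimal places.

After both shocks: AD is y = 6404 − 9p and SRAS is y = 6p − 750.
Setting them equal: 7154 = 15p, so p = 476.93.
Substituting into AD, y = 2111.60.

p = 476.93, y = 2111.60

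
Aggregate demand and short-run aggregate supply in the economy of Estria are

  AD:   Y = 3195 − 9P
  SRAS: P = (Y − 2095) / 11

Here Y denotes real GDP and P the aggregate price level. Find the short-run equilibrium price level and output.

Rearrange SRAS to Y = 2095 + 11P.
Set AD = SRAS: 3195 − 9P = 2095 + 11P, so 1100 = 20P and P = 55.
Then Y = 3195 − 9·55 = 2700.

P = 55, Y = 2700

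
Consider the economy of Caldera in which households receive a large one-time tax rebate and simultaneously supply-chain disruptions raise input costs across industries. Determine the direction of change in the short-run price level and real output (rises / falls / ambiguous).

Price level: rises; output: ambiguous

The first event is a positive demand shock: AD shifts right, which by itself pushes P up and Y up.
The second is an adverse supply shock: SRAS shifts left, which by itself pushes P up and Y down.
Both shocks push P up, so P rises. The two shocks push Y in opposite directions, so the effect on Y is ambiguous.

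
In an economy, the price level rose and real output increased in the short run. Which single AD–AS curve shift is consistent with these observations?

AD shifted right

P rose and Y rose. An AD shift moves P and Y in the same direction; an SRAS shift moves them in opposite directions.
Here P and Y moved in the same direction, so the AD curve shifted.
Since Y rose, AD shifted right.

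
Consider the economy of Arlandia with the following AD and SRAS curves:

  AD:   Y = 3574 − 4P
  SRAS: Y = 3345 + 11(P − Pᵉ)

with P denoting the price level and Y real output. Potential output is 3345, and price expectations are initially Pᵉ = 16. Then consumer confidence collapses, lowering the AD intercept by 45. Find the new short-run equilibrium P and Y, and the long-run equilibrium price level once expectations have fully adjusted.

Short run: P = 24, Y = 3433. Long run: P = 46.

AD shifts left: new AD is Y = 3529 − 4P. With Pᵉ = 16, SRAS is Y = 3169 + 11P.
Short run: 3529 − 4P = 3169 + 11P gives 360 = 15P, so P = 24 and Y = 3529 − 4·24 = 3433.
Y = 3433 is above potential 3345; expectations adjust and SRAS shifts left until Y = 3345.
Long run: on the new AD curve, 3345 = 3529 − 4P gives P = 46.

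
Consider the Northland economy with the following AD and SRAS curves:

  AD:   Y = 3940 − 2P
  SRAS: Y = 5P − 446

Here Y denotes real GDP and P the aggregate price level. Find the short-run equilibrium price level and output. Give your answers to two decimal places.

Set AD = SRAS: 3940 − 2P = 5P − 446, so 4386 = 7P and P = 626.57.
Substituting into AD, Y = 3940 − 2P = 2686.86.

P = 626.57, Y = 2686.86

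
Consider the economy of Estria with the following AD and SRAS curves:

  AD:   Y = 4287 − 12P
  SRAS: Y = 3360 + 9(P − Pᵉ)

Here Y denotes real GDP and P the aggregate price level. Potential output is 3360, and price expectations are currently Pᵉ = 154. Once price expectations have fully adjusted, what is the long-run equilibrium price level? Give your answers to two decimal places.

Short run: with Pᵉ = 154, SRAS is Y = 1974 + 9P. Setting AD = SRAS gives 2313 = 21P, so P = 110.14 and Y = 4287 − 12P = 2965.29.
Output 2965.29 is below potential 3360, so over time expected prices fall and SRAS shifts right until Y returns to 3360.
Long run: Y = 3360 on the AD curve gives 3360 = 4287 − 12P, so P = 77.25.

Long-run P = 77.25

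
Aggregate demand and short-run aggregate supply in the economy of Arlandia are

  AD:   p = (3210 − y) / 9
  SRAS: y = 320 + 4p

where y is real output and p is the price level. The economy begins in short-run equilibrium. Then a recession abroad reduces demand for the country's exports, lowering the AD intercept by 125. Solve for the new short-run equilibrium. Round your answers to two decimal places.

This is a negative demand shock: AD shifts left.
New AD: y = 3085 − 9p.
Set AD = SRAS: 3085 − 9p = 320 + 4p, so 2765 = 13p and p = 212.69.
Substituting into AD, y = 1170.77.

p = 212.69, y = 1170.77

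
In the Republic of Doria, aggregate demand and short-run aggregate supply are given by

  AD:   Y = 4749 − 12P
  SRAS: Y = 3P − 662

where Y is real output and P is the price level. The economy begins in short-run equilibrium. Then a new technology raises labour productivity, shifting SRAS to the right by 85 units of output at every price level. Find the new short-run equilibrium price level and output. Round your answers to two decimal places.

P = 355.07, Y = 488.20

This is a positive supply shock: SRAS shifts right.
New SRAS: Y = 3P − 577.
Set AD = SRAS: 4749 − 12P = 3P − 577, so 5326 = 15P and P = 355.07.
Substituting into AD, Y = 488.20.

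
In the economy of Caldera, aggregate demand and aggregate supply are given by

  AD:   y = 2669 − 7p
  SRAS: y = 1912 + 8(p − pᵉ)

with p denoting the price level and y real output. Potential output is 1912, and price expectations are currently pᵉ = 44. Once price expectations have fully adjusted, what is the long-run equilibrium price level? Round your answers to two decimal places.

Short run: with pᵉ = 44, SRAS is y = 1560 + 8p. Setting AD = SRAS gives 1109 = 15p, so p = 73.93 and y = 2669 − 7p = 2151.47.
Output 2151.47 is above potential 1912, so over time expected prices rise and SRAS shifts left until y returns to 1912.
Long run: y = 1912 on the AD curve gives 1912 = 2669 − 7p, so p = 108.14.

Long-run p = 108.14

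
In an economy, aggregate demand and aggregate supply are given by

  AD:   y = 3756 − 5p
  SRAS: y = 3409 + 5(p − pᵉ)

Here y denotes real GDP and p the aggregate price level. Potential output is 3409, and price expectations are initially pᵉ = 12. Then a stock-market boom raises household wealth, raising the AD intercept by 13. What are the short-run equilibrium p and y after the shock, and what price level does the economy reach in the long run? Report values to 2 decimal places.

Short run: p = 42.00, y = 3559.00. Long run: p = 72.00.

AD shifts right: new AD is y = 3769 − 5p. With pᵉ = 12, SRAS is y = 3349 + 5p.
Short run: 3769 − 5p = 3349 + 5p gives 420 = 10p, so p = 42.00 and y = 3769 − 5p = 3559.00.
y = 3559.00 is above potential 3409; expectations adjust and SRAS shifts left until y = 3409.
Long run: on the new AD curve, 3409 = 3769 − 5p gives p = 72.00.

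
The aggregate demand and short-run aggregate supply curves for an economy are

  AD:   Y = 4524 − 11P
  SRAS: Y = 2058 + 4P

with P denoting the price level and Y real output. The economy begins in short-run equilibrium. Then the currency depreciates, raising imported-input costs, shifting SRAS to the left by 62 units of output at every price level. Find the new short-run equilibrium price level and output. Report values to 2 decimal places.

P = 168.53, Y = 2670.13

This is a negative supply shock: SRAS shifts left.
New SRAS: Y = 1996 + 4P.
Set AD = SRAS: 4524 − 11P = 1996 + 4P, so 2528 = 15P and P = 168.53.
Substituting into AD, Y = 2670.13.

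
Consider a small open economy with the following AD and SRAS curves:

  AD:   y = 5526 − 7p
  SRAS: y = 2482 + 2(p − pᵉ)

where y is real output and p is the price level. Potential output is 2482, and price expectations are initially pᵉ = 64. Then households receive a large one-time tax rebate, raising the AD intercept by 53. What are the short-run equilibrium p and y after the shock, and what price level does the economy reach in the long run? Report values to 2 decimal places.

Short run: p = 358.33, y = 3070.67. Long run: p = 442.43.

AD shifts right: new AD is y = 5579 − 7p. With pᵉ = 64, SRAS is y = 2354 + 2p.
Short run: 5579 − 7p = 2354 + 2p gives 3225 = 9p, so p = 358.33 and y = 5579 − 7p = 3070.67.
y = 3070.67 is above potential 2482; expectations adjust and SRAS shifts left until y = 2482.
Long run: on the new AD curve, 2482 = 5579 − 7p gives p = 442.43.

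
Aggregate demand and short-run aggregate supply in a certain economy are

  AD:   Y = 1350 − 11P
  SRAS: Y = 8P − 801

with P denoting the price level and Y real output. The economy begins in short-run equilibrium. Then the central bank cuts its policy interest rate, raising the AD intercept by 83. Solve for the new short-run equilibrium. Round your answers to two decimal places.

This is a positive demand shock: AD shifts right.
New AD: Y = 1433 − 11P.
Set AD = SRAS: 1433 − 11P = 8P − 801, so 2234 = 19P and P = 117.58.
Substituting into AD, Y = 139.63.

P = 117.58, Y = 139.63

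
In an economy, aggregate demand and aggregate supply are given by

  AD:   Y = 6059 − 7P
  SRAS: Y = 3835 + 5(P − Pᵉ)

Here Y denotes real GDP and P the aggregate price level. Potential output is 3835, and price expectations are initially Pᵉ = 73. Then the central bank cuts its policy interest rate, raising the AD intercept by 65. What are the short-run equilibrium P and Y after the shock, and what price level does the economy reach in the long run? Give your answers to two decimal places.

Short run: P = 221.17, Y = 4575.83. Long run: P = 327.00.

AD shifts right: new AD is Y = 6124 − 7P. With Pᵉ = 73, SRAS is Y = 3470 + 5P.
Short run: 6124 − 7P = 3470 + 5P gives 2654 = 12P, so P = 221.17 and Y = 6124 − 7P = 4575.83.
Y = 4575.83 is above potential 3835; expectations adjust and SRAS shifts left until Y = 3835.
Long run: on the new AD curve, 3835 = 6124 − 7P gives P = 327.00.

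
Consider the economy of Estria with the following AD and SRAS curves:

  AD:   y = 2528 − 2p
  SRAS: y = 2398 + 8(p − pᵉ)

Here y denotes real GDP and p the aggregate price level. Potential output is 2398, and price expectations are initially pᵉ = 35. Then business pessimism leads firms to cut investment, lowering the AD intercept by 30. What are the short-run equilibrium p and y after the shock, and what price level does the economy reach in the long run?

Short run: p = 38, y = 2422. Long run: p = 50.

AD shifts left: new AD is y = 2498 − 2p. With pᵉ = 35, SRAS is y = 2118 + 8p.
Short run: 2498 − 2p = 2118 + 8p gives 380 = 10p, so p = 38 and y = 2498 − 2·38 = 2422.
y = 2422 is above potential 2398; expectations adjust and SRAS shifts left until y = 2398.
Long run: on the new AD curve, 2398 = 2498 − 2p gives p = 50.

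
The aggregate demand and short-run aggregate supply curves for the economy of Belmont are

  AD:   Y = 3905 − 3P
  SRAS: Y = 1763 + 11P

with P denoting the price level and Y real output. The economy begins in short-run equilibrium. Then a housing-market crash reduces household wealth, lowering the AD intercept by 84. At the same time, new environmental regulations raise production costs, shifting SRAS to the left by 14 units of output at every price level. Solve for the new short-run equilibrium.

After both shocks: AD is Y = 3821 − 3P and SRAS is Y = 1749 + 11P.
Setting them equal: 2072 = 14P, so P = 148.
Y = 3821 − 3·148 = 3377.

P = 148, Y = 3377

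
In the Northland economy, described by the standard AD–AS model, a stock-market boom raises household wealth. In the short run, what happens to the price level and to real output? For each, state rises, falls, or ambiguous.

This is a positive demand shock: AD shifts right.
Moving along the upward-sloping SRAS curve, P rises and Y rises.

Price level: rises; output: rises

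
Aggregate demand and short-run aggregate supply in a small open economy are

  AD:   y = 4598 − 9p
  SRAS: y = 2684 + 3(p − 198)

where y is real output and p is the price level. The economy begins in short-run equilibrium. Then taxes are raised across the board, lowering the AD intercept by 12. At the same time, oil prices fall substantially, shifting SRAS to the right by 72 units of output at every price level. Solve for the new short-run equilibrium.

After both shocks: AD is y = 4586 − 9p and SRAS is y = 2162 + 3p.
Setting them equal: 2424 = 12p, so p = 202.
y = 4586 − 9·202 = 2768.

p = 202, y = 2768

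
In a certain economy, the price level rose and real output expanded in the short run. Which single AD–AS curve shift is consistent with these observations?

AD shifted right

P rose and Y rose. An AD shift moves P and Y in the same direction; an SRAS shift moves them in opposite directions.
Here P and Y moved in the same direction, so the AD curve shifted.
Since Y rose, AD shifted right.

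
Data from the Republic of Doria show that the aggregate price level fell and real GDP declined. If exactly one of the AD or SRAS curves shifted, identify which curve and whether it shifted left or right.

P fell and Y fell. An AD shift moves P and Y in the same direction; an SRAS shift moves them in opposite directions.
Here P and Y moved in the same direction, so the AD curve shifted.
Since Y fell, AD shifted left.

AD shifted left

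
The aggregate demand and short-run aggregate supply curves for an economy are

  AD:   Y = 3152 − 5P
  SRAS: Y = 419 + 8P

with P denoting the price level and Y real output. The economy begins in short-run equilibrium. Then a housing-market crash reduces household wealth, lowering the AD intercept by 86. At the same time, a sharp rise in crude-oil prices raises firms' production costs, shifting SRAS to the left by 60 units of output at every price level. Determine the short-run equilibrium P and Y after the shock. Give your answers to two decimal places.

After both shocks: AD is Y = 3066 − 5P and SRAS is Y = 359 + 8P.
Setting them equal: 2707 = 13P, so P = 208.23.
Substituting into AD, Y = 2024.85.

P = 208.23, Y = 2024.85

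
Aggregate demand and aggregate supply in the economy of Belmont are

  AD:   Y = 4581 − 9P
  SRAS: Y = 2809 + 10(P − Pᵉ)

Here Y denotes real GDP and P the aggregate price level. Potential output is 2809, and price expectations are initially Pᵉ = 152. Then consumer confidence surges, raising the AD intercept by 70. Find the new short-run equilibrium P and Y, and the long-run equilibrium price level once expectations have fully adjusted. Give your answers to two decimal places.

AD shifts right: new AD is Y = 4651 − 9P. With Pᵉ = 152, SRAS is Y = 1289 + 10P.
Short run: 4651 − 9P = 1289 + 10P gives 3362 = 19P, so P = 176.95 and Y = 4651 − 9P = 3058.47.
Y = 3058.47 is above potential 2809; expectations adjust and SRAS shifts left until Y = 2809.
Long run: on the new AD curve, 2809 = 4651 − 9P gives P = 204.67.

Short run: P = 176.95, Y = 3058.47. Long run: P = 204.67.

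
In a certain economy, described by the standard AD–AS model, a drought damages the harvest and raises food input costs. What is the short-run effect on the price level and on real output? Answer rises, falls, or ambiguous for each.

Price level: rises; output: falls

This is an adverse supply shock: SRAS shifts left.
Moving along the downward-sloping AD curve, P rises and Y falls.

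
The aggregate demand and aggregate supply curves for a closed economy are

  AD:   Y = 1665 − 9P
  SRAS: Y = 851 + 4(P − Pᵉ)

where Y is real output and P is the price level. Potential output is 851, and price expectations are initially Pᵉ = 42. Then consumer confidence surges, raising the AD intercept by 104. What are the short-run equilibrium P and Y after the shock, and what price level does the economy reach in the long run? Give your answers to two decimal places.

Short run: P = 83.54, Y = 1017.15. Long run: P = 102.00.

AD shifts right: new AD is Y = 1769 − 9P. With Pᵉ = 42, SRAS is Y = 683 + 4P.
Short run: 1769 − 9P = 683 + 4P gives 1086 = 13P, so P = 83.54 and Y = 1769 − 9P = 1017.15.
Y = 1017.15 is above potential 851; expectations adjust and SRAS shifts left until Y = 851.
Long run: on the new AD curve, 851 = 1769 − 9P gives P = 102.00.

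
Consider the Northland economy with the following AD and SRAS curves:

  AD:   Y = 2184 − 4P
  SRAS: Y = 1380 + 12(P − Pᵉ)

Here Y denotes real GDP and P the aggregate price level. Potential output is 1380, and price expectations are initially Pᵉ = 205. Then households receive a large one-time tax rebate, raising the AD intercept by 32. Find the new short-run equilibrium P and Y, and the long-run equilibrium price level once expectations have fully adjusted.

AD shifts right: new AD is Y = 2216 − 4P. With Pᵉ = 205, SRAS is Y = 12P − 1080.
Short run: 2216 − 4P = 12P − 1080 gives 3296 = 16P, so P = 206 and Y = 2216 − 4·206 = 1392.
Y = 1392 is above potential 1380; expectations adjust and SRAS shifts left until Y = 1380.
Long run: on the new AD curve, 1380 = 2216 − 4P gives P = 209.

Short run: P = 206, Y = 1392. Long run: P = 209.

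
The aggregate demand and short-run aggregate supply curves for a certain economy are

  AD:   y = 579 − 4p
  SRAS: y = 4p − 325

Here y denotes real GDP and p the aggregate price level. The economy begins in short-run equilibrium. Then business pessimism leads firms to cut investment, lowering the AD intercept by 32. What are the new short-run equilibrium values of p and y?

This is a negative demand shock: AD shifts left.
New AD: y = 547 − 4p.
Set AD = SRAS: 547 − 4p = 4p − 325, so 872 = 8p and p = 109.
y = 547 − 4·109 = 111.

p = 109, y = 111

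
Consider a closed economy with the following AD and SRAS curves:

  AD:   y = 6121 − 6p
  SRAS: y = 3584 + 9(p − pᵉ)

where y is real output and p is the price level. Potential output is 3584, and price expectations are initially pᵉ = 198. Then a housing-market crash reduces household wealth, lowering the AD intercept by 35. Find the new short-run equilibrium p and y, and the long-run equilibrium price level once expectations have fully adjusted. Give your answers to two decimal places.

Short run: p = 285.60, y = 4372.40. Long run: p = 417.00.

AD shifts left: new AD is y = 6086 − 6p. With pᵉ = 198, SRAS is y = 1802 + 9p.
Short run: 6086 − 6p = 1802 + 9p gives 4284 = 15p, so p = 285.60 and y = 6086 − 6p = 4372.40.
y = 4372.40 is above potential 3584; expectations adjust and SRAS shifts left until y = 3584.
Long run: on the new AD curve, 3584 = 6086 − 6p gives p = 417.00.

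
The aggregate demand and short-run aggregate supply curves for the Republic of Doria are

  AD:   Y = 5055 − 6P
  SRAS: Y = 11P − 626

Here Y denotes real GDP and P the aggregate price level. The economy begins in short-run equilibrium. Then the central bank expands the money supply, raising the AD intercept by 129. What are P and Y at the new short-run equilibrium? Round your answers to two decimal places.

P = 341.76, Y = 3133.41

This is a positive demand shock: AD shifts right.
New AD: Y = 5184 − 6P.
Set AD = SRAS: 5184 − 6P = 11P − 626, so 5810 = 17P and P = 341.76.
Substituting into AD, Y = 3133.41.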